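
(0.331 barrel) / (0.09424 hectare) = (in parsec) 1.81e-21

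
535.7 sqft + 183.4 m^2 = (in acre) 0.05762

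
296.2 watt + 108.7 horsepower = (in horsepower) 109.1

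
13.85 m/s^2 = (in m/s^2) 13.85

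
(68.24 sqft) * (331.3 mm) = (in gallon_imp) 462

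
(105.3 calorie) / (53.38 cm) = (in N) 825.4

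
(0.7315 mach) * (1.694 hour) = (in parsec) 4.923e-11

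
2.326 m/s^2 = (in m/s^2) 2.326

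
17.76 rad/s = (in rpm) 169.6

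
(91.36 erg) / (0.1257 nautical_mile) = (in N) 3.924e-08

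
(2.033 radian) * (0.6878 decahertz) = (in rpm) 133.5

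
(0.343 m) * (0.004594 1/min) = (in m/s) 2.626e-05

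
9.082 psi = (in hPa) 626.2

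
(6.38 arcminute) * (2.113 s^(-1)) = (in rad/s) 0.003921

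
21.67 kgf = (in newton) 212.5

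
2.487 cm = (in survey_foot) 0.08159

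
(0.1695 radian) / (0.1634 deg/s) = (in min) 0.9906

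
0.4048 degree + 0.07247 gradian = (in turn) 0.001306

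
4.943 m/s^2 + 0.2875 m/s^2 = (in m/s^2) 5.23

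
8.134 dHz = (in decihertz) 8.134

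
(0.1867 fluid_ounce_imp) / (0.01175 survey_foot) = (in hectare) 1.481e-07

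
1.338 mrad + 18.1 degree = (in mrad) 317.2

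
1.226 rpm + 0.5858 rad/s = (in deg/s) 40.92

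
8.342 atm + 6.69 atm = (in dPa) 1.523e+07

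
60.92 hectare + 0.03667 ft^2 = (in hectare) 60.92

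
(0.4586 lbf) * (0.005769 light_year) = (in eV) 6.949e+32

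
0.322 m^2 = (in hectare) 3.22e-05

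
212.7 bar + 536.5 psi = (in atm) 246.4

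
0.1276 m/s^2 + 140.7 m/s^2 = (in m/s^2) 140.8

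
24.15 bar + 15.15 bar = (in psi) 570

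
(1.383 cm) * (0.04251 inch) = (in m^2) 1.493e-05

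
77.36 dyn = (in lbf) 0.0001739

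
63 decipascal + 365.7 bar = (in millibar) 3.657e+05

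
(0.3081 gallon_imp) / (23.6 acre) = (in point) 4.157e-05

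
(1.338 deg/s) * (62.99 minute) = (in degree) 5057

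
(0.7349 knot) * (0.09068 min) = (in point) 5831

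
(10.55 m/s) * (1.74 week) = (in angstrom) 1.11e+17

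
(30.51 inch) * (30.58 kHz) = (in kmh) 8.531e+04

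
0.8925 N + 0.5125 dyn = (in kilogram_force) 0.09101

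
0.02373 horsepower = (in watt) 17.7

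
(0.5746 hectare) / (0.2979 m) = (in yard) 2.109e+04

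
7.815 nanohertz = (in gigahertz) 7.815e-18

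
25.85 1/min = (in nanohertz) 4.308e+08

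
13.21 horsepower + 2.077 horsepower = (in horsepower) 15.29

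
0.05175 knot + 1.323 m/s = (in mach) 0.003964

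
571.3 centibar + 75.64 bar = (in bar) 81.35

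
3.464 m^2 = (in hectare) 0.0003464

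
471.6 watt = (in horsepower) 0.6324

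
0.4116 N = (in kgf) 0.04197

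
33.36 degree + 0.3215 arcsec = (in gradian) 37.07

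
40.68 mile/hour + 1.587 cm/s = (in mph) 40.72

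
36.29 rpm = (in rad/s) 3.8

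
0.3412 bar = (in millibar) 341.2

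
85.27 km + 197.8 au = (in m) 2.959e+13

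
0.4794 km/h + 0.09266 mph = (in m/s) 0.1746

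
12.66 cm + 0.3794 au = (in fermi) 5.676e+25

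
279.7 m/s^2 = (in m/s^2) 279.7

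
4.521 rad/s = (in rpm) 43.17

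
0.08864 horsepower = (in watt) 66.1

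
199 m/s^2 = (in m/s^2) 199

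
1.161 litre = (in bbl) 0.007302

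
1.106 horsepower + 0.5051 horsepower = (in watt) 1201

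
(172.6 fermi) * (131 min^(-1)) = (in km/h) 1.357e-12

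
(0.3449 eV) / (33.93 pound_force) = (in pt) 1.038e-18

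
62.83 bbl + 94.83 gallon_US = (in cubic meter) 10.35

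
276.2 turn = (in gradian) 1.105e+05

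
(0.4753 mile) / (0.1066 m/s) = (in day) 0.08305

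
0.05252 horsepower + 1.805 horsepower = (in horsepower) 1.858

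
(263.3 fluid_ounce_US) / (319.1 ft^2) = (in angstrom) 2.627e+06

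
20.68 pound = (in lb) 20.68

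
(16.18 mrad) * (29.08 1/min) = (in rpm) 0.07488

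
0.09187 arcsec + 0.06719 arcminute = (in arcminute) 0.06872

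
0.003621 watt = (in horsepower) 4.856e-06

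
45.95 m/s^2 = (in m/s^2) 45.95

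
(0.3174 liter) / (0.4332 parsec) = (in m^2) 2.374e-20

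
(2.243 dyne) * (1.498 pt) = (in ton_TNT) 2.833e-18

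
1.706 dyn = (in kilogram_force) 1.74e-06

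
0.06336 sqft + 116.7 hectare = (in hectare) 116.7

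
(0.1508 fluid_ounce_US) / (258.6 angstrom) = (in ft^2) 1856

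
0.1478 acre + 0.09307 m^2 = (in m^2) 598.2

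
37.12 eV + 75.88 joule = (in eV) 4.736e+20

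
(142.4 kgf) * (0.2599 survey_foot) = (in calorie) 26.44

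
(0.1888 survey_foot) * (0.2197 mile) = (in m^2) 20.35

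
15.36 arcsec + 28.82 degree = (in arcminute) 1729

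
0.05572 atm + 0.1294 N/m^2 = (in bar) 0.05646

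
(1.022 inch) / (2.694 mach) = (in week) 4.679e-11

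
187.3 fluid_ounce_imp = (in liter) 5.322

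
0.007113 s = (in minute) 0.0001186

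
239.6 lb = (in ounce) 3834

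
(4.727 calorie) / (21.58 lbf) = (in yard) 0.2253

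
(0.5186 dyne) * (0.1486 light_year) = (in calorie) 1.743e+09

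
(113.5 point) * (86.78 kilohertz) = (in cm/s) 3.475e+05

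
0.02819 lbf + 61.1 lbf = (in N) 271.9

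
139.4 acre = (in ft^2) 6.072e+06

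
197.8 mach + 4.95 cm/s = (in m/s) 6.735e+04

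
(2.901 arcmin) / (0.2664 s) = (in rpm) 0.03025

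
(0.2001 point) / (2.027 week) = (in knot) 1.119e-10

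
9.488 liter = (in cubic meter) 0.009488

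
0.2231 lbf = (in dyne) 9.924e+04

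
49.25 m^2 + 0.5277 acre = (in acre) 0.5399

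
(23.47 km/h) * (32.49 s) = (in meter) 211.8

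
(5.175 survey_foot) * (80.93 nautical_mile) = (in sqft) 2.545e+06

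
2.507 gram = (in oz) 0.08843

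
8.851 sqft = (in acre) 0.0002032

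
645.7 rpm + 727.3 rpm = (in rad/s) 143.8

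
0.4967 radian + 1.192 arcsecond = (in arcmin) 1708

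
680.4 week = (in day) 4763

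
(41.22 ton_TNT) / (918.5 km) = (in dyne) 1.878e+10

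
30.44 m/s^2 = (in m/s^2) 30.44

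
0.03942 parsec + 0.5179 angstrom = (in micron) 1.216e+21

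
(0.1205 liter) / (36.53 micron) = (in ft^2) 35.51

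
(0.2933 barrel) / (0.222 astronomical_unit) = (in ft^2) 1.511e-11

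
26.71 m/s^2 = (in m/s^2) 26.71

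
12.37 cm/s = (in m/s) 0.1237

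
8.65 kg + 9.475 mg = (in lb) 19.07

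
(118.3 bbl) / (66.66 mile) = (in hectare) 1.753e-08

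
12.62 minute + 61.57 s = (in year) 2.596e-05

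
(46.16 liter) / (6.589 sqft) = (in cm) 7.541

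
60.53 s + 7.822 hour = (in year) 0.0008948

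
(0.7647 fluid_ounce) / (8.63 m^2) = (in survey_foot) 8.597e-06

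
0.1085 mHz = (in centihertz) 0.01085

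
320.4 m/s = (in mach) 0.941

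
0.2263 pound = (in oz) 3.621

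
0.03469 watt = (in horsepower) 4.652e-05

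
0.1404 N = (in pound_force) 0.03156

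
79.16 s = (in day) 0.0009162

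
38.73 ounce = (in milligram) 1.098e+06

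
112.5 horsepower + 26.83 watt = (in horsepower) 112.5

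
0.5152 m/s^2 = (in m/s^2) 0.5152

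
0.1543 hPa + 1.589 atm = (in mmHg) 1208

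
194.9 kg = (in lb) 429.7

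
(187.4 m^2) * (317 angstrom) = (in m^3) 5.941e-06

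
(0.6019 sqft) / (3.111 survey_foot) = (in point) 167.2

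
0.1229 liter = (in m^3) 0.0001229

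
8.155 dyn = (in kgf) 8.316e-06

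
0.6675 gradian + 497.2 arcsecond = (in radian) 0.0129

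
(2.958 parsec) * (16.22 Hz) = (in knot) 2.878e+18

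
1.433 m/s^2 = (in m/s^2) 1.433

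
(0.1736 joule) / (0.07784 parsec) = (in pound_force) 1.625e-17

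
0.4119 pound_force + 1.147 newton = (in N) 2.979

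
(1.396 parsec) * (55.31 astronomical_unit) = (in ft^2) 3.836e+30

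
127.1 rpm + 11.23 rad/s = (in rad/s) 24.54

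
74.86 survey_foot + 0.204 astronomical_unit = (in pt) 8.651e+13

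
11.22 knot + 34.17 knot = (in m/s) 23.35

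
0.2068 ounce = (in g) 5.863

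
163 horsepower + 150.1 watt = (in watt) 1.217e+05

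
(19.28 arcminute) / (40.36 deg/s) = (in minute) 0.0001327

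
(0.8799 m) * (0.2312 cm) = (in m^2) 0.002034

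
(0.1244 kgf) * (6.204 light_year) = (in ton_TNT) 1.711e+07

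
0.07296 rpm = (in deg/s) 0.4378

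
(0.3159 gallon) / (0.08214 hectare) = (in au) 9.732e-18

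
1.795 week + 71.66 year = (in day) 2.617e+04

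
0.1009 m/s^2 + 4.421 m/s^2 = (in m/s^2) 4.522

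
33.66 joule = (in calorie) 8.045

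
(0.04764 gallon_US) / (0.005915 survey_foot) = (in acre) 2.472e-05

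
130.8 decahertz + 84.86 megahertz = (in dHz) 8.486e+08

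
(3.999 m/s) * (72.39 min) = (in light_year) 1.836e-12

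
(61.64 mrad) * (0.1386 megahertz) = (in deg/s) 4.895e+05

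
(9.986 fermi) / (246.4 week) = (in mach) 1.968e-25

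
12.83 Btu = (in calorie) 3235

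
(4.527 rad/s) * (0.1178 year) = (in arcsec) 3.469e+12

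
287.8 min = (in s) 1.727e+04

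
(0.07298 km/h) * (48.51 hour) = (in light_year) 3.742e-13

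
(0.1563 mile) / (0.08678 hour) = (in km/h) 2.899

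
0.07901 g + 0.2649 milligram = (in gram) 0.07927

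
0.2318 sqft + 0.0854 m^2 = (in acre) 2.642e-05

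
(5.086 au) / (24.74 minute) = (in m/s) 5.126e+08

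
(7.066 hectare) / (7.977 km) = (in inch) 348.7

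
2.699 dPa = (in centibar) 0.0002699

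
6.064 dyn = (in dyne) 6.064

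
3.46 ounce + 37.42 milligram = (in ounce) 3.461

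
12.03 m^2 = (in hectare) 0.001203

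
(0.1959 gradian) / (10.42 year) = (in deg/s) 5.365e-10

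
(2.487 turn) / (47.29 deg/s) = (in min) 0.3155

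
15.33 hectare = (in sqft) 1.65e+06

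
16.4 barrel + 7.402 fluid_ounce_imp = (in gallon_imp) 573.6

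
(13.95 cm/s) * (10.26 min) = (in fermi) 8.588e+16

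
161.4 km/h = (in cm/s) 4483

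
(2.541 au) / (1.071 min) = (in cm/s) 5.915e+11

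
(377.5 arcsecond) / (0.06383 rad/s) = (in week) 4.741e-08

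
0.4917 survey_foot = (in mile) 9.313e-05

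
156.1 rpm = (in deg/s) 936.6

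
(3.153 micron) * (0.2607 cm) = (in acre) 2.031e-12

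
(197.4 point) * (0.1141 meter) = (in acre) 1.963e-06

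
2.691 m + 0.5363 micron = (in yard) 2.943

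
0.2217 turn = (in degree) 79.81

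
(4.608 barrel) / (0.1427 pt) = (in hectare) 1.455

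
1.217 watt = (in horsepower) 0.001632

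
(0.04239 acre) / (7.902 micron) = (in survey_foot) 7.122e+07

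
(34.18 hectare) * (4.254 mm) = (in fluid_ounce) 4.917e+07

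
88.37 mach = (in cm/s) 3.009e+06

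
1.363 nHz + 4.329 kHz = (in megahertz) 0.004329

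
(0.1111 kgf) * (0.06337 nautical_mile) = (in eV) 7.981e+20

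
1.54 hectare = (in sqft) 1.658e+05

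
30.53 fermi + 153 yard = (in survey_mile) 0.08693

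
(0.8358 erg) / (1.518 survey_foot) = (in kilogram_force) 1.842e-08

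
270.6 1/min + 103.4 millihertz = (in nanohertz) 4.613e+09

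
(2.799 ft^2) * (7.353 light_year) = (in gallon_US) 4.779e+18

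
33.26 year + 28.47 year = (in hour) 5.408e+05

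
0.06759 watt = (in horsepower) 9.064e-05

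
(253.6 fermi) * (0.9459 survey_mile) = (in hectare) 3.861e-14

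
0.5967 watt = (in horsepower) 0.0008002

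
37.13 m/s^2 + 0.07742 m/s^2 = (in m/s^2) 37.21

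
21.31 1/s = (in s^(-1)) 21.31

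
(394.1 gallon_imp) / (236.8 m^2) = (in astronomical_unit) 5.058e-14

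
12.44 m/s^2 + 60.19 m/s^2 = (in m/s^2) 72.63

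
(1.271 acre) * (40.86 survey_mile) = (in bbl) 2.127e+09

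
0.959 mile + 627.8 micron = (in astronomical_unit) 1.032e-08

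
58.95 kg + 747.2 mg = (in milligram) 5.895e+07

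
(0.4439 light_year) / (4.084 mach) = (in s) 3.02e+12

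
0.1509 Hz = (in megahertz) 1.509e-07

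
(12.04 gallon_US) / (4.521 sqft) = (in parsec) 3.517e-18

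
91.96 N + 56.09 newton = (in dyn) 1.48e+07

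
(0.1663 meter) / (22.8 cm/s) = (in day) 8.442e-06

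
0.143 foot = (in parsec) 1.413e-18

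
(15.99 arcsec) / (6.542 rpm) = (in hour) 3.143e-08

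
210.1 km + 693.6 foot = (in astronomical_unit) 1.406e-06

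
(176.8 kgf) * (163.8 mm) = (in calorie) 67.88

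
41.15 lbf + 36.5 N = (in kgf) 22.39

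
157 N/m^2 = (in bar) 0.00157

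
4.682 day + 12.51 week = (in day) 92.25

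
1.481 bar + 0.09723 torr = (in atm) 1.462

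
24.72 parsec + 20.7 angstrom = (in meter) 7.628e+17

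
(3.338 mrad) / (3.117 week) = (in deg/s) 1.015e-07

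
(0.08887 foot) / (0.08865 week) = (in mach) 1.484e-09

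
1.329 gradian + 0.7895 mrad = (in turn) 0.003448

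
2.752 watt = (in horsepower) 0.00369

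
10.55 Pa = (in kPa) 0.01055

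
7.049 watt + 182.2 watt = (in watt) 189.2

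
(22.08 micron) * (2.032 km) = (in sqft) 0.4829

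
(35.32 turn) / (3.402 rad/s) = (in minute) 1.087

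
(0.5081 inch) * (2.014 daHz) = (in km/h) 0.9357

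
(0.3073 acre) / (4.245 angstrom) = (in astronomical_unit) 19.58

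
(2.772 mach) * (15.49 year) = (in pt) 1.307e+15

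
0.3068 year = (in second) 9.675e+06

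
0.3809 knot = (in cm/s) 19.6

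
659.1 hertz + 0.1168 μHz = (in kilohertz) 0.6591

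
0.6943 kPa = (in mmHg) 5.208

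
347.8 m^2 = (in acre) 0.08594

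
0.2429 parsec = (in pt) 2.125e+19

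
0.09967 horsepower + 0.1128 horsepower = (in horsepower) 0.2125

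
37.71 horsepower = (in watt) 2.812e+04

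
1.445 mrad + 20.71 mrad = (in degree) 1.269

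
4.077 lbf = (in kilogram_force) 1.849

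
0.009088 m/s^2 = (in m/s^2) 0.009088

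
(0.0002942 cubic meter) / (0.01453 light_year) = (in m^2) 2.14e-18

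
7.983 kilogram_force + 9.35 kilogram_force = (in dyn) 1.7e+07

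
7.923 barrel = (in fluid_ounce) 4.259e+04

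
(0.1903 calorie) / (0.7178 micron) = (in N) 1.109e+06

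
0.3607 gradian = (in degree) 0.3246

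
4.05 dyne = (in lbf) 9.105e-06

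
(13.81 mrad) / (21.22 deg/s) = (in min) 0.0006215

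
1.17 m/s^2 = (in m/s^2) 1.17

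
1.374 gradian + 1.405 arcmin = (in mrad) 21.99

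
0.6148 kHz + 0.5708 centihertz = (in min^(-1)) 3.689e+04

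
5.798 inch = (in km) 0.0001473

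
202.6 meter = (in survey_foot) 664.7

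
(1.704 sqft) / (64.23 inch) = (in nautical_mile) 5.239e-05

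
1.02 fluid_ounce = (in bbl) 0.0001897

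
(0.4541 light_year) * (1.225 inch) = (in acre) 3.303e+10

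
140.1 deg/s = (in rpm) 23.35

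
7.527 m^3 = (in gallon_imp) 1656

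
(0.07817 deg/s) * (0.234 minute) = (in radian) 0.01916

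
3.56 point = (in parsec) 4.07e-20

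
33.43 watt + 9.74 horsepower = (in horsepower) 9.785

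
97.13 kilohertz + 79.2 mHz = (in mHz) 9.713e+07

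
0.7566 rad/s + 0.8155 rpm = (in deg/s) 48.24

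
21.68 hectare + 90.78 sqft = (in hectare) 21.68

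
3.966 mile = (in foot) 2.094e+04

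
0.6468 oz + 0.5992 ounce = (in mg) 3.532e+04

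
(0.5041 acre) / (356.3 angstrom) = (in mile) 3.558e+07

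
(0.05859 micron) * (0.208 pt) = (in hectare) 4.299e-16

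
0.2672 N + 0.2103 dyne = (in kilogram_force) 0.02725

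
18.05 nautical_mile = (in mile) 20.77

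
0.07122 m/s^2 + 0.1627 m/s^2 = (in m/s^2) 0.2339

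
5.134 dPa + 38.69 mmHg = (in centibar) 5.159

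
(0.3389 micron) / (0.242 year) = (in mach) 1.304e-16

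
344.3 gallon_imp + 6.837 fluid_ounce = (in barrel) 9.846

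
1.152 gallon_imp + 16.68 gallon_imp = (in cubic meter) 0.08107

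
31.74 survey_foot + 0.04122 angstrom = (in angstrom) 9.674e+10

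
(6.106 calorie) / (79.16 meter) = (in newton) 0.3227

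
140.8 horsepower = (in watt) 1.05e+05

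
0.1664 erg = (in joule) 1.664e-08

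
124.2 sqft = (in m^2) 11.54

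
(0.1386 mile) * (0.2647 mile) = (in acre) 23.48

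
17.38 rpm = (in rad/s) 1.82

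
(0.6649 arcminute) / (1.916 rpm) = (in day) 1.116e-08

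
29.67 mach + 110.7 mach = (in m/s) 4.78e+04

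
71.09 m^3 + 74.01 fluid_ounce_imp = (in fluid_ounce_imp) 2.502e+06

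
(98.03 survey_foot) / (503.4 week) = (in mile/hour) 2.195e-07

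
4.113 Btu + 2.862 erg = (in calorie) 1037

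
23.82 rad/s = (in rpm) 227.5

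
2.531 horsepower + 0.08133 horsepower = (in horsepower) 2.612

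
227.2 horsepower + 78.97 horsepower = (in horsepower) 306.2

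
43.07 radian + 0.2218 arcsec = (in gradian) 2742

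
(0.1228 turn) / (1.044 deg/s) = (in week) 7.001e-05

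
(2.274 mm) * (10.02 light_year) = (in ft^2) 2.32e+15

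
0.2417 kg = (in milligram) 2.417e+05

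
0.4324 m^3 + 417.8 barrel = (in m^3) 66.86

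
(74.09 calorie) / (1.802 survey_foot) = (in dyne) 5.644e+07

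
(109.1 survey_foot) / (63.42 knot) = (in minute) 0.01699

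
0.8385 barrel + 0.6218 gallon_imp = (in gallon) 35.96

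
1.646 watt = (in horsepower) 0.002207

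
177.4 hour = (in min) 1.064e+04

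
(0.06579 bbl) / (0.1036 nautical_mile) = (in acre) 1.347e-08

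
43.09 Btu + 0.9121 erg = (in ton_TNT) 1.087e-05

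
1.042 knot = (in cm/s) 53.61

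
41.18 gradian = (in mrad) 646.9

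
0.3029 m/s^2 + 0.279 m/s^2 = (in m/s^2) 0.5819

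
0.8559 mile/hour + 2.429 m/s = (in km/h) 10.12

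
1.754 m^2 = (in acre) 0.0004334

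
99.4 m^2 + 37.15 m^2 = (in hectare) 0.01366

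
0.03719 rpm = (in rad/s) 0.003895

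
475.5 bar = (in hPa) 4.755e+05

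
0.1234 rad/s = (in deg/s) 7.07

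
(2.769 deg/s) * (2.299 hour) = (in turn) 63.66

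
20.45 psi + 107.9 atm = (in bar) 110.7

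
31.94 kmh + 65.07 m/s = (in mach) 0.2172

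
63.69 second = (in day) 0.0007372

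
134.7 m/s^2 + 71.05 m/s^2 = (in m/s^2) 205.8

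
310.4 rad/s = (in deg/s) 1.778e+04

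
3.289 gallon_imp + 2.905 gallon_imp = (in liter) 28.16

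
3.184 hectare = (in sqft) 3.427e+05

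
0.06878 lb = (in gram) 31.2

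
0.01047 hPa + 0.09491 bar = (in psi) 1.377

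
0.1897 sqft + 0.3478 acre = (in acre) 0.3478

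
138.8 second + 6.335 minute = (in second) 518.9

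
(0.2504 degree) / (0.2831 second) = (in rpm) 0.1474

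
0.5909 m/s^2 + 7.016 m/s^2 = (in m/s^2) 7.607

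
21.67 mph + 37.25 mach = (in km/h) 4.57e+04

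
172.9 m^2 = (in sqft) 1861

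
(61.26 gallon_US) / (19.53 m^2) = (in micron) 1.187e+04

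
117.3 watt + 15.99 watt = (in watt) 133.3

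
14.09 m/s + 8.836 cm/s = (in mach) 0.04164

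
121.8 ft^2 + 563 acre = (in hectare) 227.8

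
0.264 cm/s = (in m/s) 0.00264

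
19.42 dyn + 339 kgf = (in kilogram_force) 339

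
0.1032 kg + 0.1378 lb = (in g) 165.7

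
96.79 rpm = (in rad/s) 10.14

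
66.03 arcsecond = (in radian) 0.0003201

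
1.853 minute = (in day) 0.001287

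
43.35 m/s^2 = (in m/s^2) 43.35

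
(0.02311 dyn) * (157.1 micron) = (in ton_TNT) 8.677e-21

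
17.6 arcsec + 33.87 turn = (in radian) 212.8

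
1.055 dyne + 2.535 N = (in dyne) 2.535e+05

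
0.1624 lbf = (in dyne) 7.224e+04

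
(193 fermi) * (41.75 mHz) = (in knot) 1.566e-14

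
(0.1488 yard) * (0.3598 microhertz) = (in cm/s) 4.896e-06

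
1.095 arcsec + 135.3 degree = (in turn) 0.3758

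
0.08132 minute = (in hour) 0.001355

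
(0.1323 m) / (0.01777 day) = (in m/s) 8.617e-05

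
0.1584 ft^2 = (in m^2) 0.01472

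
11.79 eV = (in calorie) 4.515e-19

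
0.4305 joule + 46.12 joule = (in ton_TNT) 1.113e-08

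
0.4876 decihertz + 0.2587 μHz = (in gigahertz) 4.876e-11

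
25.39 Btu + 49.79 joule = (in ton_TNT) 6.414e-06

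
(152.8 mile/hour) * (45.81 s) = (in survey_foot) 1.027e+04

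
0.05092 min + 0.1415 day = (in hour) 3.397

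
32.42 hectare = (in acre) 80.11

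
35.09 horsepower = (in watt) 2.617e+04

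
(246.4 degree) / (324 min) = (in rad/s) 0.0002212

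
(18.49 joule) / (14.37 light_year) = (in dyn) 1.36e-11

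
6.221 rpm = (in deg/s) 37.33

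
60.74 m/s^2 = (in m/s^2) 60.74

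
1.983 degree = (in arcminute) 119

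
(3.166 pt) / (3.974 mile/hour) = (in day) 7.277e-09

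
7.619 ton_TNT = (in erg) 3.188e+17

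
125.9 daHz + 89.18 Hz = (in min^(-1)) 8.089e+04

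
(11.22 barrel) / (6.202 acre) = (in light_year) 7.512e-21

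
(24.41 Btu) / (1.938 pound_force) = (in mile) 1.856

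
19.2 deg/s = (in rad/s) 0.3351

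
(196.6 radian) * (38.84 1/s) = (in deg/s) 4.375e+05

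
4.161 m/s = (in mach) 0.01222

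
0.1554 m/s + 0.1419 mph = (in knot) 0.4254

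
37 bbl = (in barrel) 37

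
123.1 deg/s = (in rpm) 20.52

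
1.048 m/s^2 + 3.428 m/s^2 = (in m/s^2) 4.476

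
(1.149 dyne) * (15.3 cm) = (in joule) 1.758e-06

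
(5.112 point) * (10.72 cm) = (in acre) 4.777e-08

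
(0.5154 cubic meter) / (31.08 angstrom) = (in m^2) 1.658e+08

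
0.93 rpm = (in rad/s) 0.09739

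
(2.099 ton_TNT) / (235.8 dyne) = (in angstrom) 3.724e+22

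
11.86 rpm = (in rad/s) 1.242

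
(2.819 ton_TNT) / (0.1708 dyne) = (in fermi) 6.906e+30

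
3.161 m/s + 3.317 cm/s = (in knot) 6.209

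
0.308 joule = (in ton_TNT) 7.361e-11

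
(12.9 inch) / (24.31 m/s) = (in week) 2.229e-08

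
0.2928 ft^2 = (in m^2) 0.0272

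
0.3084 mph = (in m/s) 0.1379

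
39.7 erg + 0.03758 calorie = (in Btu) 0.000149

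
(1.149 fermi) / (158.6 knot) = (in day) 1.63e-22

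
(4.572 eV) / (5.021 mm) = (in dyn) 1.459e-11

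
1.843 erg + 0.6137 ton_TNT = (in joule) 2.568e+09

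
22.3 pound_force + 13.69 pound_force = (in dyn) 1.601e+07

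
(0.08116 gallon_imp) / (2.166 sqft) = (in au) 1.226e-14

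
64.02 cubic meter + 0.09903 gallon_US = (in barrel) 402.7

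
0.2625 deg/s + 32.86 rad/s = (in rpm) 313.8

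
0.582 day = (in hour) 13.97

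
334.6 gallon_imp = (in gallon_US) 401.8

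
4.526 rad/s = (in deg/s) 259.3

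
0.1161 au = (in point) 4.923e+13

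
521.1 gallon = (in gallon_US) 521.1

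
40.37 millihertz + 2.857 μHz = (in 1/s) 0.04037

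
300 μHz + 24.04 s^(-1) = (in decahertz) 2.404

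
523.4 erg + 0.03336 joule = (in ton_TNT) 7.986e-12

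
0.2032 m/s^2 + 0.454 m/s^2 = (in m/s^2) 0.6572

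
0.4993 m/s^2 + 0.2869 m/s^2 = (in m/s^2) 0.7862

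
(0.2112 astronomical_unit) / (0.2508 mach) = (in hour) 1.028e+05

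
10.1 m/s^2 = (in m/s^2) 10.1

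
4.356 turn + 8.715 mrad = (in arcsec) 5.647e+06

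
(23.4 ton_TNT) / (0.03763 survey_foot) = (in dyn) 8.536e+17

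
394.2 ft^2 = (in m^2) 36.62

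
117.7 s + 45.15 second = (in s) 162.8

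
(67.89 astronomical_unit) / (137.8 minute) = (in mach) 3.608e+06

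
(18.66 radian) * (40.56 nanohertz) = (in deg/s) 4.336e-05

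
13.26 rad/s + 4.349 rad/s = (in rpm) 168.2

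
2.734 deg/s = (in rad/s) 0.04772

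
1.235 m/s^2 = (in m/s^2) 1.235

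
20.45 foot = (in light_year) 6.588e-16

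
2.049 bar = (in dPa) 2.049e+06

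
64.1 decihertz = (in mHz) 6410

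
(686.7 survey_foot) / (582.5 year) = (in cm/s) 1.139e-06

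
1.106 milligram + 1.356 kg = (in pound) 2.989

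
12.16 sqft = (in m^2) 1.13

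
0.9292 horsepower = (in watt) 692.9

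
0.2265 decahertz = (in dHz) 22.65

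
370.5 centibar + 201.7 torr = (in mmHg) 2981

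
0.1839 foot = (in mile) 3.483e-05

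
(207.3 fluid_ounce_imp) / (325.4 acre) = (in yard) 4.892e-09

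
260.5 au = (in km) 3.897e+10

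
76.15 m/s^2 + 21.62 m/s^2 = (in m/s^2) 97.77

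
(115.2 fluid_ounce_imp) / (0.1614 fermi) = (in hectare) 2.028e+09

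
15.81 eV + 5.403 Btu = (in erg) 5.7e+10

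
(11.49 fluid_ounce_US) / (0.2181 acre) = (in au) 2.574e-18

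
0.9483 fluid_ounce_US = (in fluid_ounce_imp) 0.987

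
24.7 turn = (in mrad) 1.552e+05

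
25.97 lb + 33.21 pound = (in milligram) 2.684e+07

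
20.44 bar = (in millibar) 2.044e+04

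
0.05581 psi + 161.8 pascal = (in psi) 0.07928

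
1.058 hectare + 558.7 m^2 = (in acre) 2.752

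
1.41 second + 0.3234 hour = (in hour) 0.3238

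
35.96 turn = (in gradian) 1.438e+04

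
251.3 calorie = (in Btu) 0.9966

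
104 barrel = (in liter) 1.653e+04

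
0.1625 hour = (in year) 1.855e-05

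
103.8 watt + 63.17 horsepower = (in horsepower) 63.31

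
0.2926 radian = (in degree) 16.76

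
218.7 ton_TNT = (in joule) 9.15e+11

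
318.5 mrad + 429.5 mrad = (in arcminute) 2571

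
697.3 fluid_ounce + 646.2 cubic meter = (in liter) 6.462e+05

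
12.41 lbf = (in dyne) 5.52e+06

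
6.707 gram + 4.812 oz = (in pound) 0.3155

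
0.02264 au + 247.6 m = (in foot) 1.111e+10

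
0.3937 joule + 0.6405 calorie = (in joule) 3.074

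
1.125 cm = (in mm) 11.25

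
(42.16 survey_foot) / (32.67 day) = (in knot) 8.849e-06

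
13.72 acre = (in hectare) 5.552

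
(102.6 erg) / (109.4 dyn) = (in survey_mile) 5.827e-06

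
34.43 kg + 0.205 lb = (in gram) 3.452e+04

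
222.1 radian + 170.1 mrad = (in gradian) 1.415e+04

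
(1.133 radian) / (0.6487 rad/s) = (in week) 2.888e-06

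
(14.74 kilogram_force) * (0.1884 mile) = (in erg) 4.383e+11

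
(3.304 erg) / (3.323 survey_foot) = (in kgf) 3.326e-08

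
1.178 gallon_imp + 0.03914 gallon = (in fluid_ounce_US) 186.1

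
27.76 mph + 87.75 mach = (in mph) 6.686e+04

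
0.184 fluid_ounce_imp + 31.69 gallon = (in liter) 120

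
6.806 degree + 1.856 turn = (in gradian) 750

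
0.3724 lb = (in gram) 168.9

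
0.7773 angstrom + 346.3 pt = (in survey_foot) 0.4008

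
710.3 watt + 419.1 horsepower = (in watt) 3.132e+05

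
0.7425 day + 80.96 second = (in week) 0.1062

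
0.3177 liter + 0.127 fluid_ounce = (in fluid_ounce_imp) 11.31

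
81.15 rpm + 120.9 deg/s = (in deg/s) 607.8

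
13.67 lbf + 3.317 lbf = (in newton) 75.56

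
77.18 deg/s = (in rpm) 12.86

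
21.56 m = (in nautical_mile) 0.01164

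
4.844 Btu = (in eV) 3.19e+22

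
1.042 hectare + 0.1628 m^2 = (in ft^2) 1.122e+05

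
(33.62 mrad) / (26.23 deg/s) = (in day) 8.5e-07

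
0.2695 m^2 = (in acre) 6.659e-05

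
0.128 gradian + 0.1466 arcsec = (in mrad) 2.011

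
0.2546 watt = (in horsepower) 0.0003414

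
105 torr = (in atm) 0.1382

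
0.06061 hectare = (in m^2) 606.1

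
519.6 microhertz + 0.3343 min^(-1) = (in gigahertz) 6.091e-12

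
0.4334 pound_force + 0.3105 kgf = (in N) 4.973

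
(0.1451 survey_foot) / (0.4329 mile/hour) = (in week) 3.779e-07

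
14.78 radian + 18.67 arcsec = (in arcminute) 5.081e+04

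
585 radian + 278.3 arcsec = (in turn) 93.11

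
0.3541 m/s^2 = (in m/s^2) 0.3541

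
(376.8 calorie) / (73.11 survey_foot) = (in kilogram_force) 7.214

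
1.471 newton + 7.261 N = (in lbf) 1.963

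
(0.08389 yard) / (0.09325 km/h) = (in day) 3.428e-05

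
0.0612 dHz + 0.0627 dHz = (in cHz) 1.239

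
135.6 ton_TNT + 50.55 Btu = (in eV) 3.541e+30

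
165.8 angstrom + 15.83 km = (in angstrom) 1.583e+14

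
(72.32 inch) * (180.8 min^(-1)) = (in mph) 12.38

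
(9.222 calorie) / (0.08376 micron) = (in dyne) 4.607e+13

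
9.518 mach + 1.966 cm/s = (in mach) 9.518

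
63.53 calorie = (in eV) 1.659e+21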